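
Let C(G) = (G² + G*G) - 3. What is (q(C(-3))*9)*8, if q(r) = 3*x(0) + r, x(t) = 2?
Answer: 1512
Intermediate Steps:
C(G) = -3 + 2*G² (C(G) = (G² + G²) - 3 = 2*G² - 3 = -3 + 2*G²)
q(r) = 6 + r (q(r) = 3*2 + r = 6 + r)
(q(C(-3))*9)*8 = ((6 + (-3 + 2*(-3)²))*9)*8 = ((6 + (-3 + 2*9))*9)*8 = ((6 + (-3 + 18))*9)*8 = ((6 + 15)*9)*8 = (21*9)*8 = 189*8 = 1512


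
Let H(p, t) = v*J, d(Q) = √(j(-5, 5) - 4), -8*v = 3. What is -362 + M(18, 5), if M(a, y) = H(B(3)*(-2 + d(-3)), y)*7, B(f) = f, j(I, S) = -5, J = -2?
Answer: -1427/4 ≈ -356.75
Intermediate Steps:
v = -3/8 (v = -⅛*3 = -3/8 ≈ -0.37500)
d(Q) = 3*I (d(Q) = √(-5 - 4) = √(-9) = 3*I)
H(p, t) = ¾ (H(p, t) = -3/8*(-2) = ¾)
M(a, y) = 21/4 (M(a, y) = (¾)*7 = 21/4)
-362 + M(18, 5) = -362 + 21/4 = -1427/4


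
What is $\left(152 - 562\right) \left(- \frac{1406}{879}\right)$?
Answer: $\frac{576460}{879} \approx 655.81$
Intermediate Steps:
$\left(152 - 562\right) \left(- \frac{1406}{879}\right) = \left(152 - 562\right) \left(\left(-1406\right) \frac{1}{879}\right) = \left(-410\right) \left(- \frac{1406}{879}\right) = \frac{576460}{879}$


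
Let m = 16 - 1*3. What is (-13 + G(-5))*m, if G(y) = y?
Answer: -234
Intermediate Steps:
m = 13 (m = 16 - 3 = 13)
(-13 + G(-5))*m = (-13 - 5)*13 = -18*13 = -234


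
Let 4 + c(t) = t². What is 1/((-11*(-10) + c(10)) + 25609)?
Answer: 1/25815 ≈ 3.8737e-5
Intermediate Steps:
c(t) = -4 + t²
1/((-11*(-10) + c(10)) + 25609) = 1/((-11*(-10) + (-4 + 10²)) + 25609) = 1/((110 + (-4 + 100)) + 25609) = 1/((110 + 96) + 25609) = 1/(206 + 25609) = 1/25815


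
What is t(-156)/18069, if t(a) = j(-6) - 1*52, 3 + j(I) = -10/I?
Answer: -160/54207 ≈ -0.0029516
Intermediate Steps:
j(I) = -3 - 10/I
t(a) = -160/3 (t(a) = (-3 - 10/(-6)) - 1*52 = (-3 - 10*(-⅙)) - 52 = (-3 + 5/3) - 52 = -4/3 - 52 = -160/3)
t(-156)/18069 = -160/3/18069 = -160/3*1/18069 = -160/54207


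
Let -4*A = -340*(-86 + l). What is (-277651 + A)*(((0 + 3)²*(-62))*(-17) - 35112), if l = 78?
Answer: 7132510206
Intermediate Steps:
A = -680 (A = -(-85)*(-86 + 78) = -(-85)*(-8) = -¼*2720 = -680)
(-277651 + A)*(((0 + 3)²*(-62))*(-17) - 35112) = (-277651 - 680)*(((0 + 3)²*(-62))*(-17) - 35112) = -278331*((3²*(-62))*(-17) - 35112) = -278331*((9*(-62))*(-17) - 35112) = -278331*(-558*(-17) - 35112) = -278331*(9486 - 35112) = -278331*(-25626) = 7132510206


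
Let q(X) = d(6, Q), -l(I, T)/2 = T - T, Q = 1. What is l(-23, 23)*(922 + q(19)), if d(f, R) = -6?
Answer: 0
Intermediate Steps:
l(I, T) = 0 (l(I, T) = -2*(T - T) = -2*0 = 0)
q(X) = -6
l(-23, 23)*(922 + q(19)) = 0*(922 - 6) = 0*916 = 0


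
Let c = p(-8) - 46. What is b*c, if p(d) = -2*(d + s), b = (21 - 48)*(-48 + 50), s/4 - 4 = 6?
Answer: 5940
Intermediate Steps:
s = 40 (s = 16 + 4*6 = 16 + 24 = 40)
b = -54 (b = -27*2 = -54)
p(d) = -80 - 2*d (p(d) = -2*(d + 40) = -2*(40 + d) = -80 - 2*d)
c = -110 (c = (-80 - 2*(-8)) - 46 = (-80 + 16) - 46 = -64 - 46 = -110)
b*c = -54*(-110) = 5940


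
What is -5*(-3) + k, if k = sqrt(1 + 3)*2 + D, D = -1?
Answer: 18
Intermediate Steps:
k = 3 (k = sqrt(1 + 3)*2 - 1 = sqrt(4)*2 - 1 = 2*2 - 1 = 4 - 1 = 3)
-5*(-3) + k = -5*(-3) + 3 = 15 + 3 = 18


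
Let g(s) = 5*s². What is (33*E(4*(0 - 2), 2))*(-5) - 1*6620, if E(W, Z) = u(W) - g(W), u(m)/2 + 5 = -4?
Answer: 49150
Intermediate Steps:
u(m) = -18 (u(m) = -10 + 2*(-4) = -10 - 8 = -18)
E(W, Z) = -18 - 5*W²
(33*E(4*(0 - 2), 2))*(-5) - 1*6620 = (33*(-18 - 5*16*(0 - 2)²))*(-5) - 1*6620 = (33*(-18 - 5*(4*(-2))²))*(-5) - 6620 = (33*(-18 - 5*(-8)²))*(-5) - 6620 = (33*(-18 - 5*64))*(-5) - 6620 = (33*(-18 - 320))*(-5) - 6620 = (33*(-338))*(-5) - 6620 = -11154*(-5) - 6620 = 55770 - 6620 = 49150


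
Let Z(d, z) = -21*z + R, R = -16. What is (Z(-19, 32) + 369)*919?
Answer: -293161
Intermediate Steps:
Z(d, z) = -16 - 21*z (Z(d, z) = -21*z - 16 = -16 - 21*z)
(Z(-19, 32) + 369)*919 = ((-16 - 21*32) + 369)*919 = ((-16 - 672) + 369)*919 = (-688 + 369)*919 = -319*919 = -293161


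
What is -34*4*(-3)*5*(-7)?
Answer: -14280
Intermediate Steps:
-34*4*(-3)*5*(-7) = -(-408)*5*(-7) = -34*(-60)*(-7) = 2040*(-7) = -14280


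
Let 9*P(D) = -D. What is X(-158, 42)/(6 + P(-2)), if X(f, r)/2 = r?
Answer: 27/2 ≈ 13.500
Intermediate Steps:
P(D) = -D/9 (P(D) = (-D)/9 = -D/9)
X(f, r) = 2*r
X(-158, 42)/(6 + P(-2)) = (2*42)/(6 - ⅑*(-2)) = 84/(6 + 2/9) = 84/(56/9) = (9/56)*84 = 27/2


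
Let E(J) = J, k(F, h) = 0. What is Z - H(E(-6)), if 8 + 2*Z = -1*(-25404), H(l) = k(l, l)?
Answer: 12698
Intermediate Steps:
H(l) = 0
Z = 12698 (Z = -4 + (-1*(-25404))/2 = -4 + (½)*25404 = -4 + 12702 = 12698)
Z - H(E(-6)) = 12698 - 1*0 = 12698 + 0 = 12698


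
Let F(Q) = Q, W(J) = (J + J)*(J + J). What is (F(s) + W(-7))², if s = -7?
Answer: 35721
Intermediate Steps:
W(J) = 4*J² (W(J) = (2*J)*(2*J) = 4*J²)
(F(s) + W(-7))² = (-7 + 4*(-7)²)² = (-7 + 4*49)² = (-7 + 196)² = 189² = 35721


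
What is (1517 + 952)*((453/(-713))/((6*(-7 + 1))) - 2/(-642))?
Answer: 15644407/305164 ≈ 51.266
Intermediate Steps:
(1517 + 952)*((453/(-713))/((6*(-7 + 1))) - 2/(-642)) = 2469*((453*(-1/713))/((6*(-6))) - 2*(-1/642)) = 2469*(-453/713/(-36) + 1/321) = 2469*(-453/713*(-1/36) + 1/321) = 2469*(151/8556 + 1/321) = 2469*(19009/915492) = 15644407/305164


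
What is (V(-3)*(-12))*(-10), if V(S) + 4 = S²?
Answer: 600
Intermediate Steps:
V(S) = -4 + S²
(V(-3)*(-12))*(-10) = ((-4 + (-3)²)*(-12))*(-10) = ((-4 + 9)*(-12))*(-10) = (5*(-12))*(-10) = -60*(-10) = 600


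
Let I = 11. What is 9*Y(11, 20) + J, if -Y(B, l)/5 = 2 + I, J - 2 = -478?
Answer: -1061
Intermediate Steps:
J = -476 (J = 2 - 478 = -476)
Y(B, l) = -65 (Y(B, l) = -5*(2 + 11) = -5*13 = -65)
9*Y(11, 20) + J = 9*(-65) - 476 = -585 - 476 = -1061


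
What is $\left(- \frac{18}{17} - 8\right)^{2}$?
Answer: $\frac{23716}{289} \approx 82.062$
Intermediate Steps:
$\left(- \frac{18}{17} - 8\right)^{2} = \left(- \frac{154}{17}\right)^{2} = \frac{23716}{289}$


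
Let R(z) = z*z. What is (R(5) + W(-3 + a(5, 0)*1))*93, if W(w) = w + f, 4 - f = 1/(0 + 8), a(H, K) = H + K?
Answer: 22971/8 ≈ 2871.4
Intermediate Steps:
R(z) = z**2
f = 31/8 (f = 4 - 1/(0 + 8) = 4 - 1/8 = 31/8 ≈ 3.8750)
W(w) = 31/8 + w (W(w) = w + 31/8 = 31/8 + w)
(R(5) + W(-3 + a(5, 0)*1))*93 = (5**2 + (31/8 + (-3 + (5 + 0)*1)))*93 = (25 + (31/8 + (-3 + 5*1)))*93 = (25 + (31/8 + (-3 + 5)))*93 = (25 + (31/8 + 2))*93 = (25 + 47/8)*93 = (247/8)*93 = 22971/8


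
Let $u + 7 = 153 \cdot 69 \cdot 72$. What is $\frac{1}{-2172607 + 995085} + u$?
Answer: $\frac{895030939633}{1177522} \approx 7.601 \cdot 10^{5}$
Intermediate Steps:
$u = 760097$ ($u = -7 + 153 \cdot 69 \cdot 72 = -7 + 10557 \cdot 72 = -7 + 760104 = 760097$)
$\frac{1}{-2172607 + 995085} + u = \frac{1}{-2172607 + 995085} + 760097 = \frac{1}{-1177522} + 760097 = - \frac{1}{1177522} + 760097 = \frac{895030939633}{1177522}$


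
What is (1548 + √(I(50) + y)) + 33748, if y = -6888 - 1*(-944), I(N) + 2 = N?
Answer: 35296 + 2*I*√1474 ≈ 35296.0 + 76.785*I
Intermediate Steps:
I(N) = -2 + N
y = -5944 (y = -6888 + 944 = -5944)
(1548 + √(I(50) + y)) + 33748 = (1548 + √((-2 + 50) - 5944)) + 33748 = (1548 + √(48 - 5944)) + 33748 = (1548 + √(-5896)) + 33748 = (1548 + 2*I*√1474) + 33748 = 35296 + 2*I*√1474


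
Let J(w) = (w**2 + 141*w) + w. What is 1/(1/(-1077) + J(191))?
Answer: 1077/68500430 ≈ 1.5723e-5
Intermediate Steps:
J(w) = w**2 + 142*w
1/(1/(-1077) + J(191)) = 1/(1/(-1077) + 191*(142 + 191)) = 1/(-1/1077 + 191*333) = 1/(-1/1077 + 63603) = 1/(68500430/1077) = 1077/68500430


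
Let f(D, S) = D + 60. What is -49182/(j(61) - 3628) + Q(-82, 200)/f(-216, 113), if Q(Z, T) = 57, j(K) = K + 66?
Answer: 830315/60684 ≈ 13.683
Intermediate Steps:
j(K) = 66 + K
f(D, S) = 60 + D
-49182/(j(61) - 3628) + Q(-82, 200)/f(-216, 113) = -49182/((66 + 61) - 3628) + 57/(60 - 216) = -49182/(127 - 3628) + 57/(-156) = -49182/(-3501) + 57*(-1/156) = -49182*(-1/3501) - 19/52 = 16394/1167 - 19/52 = 830315/60684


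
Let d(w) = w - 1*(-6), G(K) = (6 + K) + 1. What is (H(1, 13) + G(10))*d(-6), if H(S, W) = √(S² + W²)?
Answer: 0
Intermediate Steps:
G(K) = 7 + K
d(w) = 6 + w (d(w) = w + 6 = 6 + w)
(H(1, 13) + G(10))*d(-6) = (√(1² + 13²) + (7 + 10))*(6 - 6) = (√(1 + 169) + 17)*0 = (√170 + 17)*0 = (17 + √170)*0 = 0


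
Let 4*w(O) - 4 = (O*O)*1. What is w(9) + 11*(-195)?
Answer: -8495/4 ≈ -2123.8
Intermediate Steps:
w(O) = 1 + O²/4 (w(O) = 1 + ((O*O)*1)/4 = 1 + (O²*1)/4 = 1 + O²/4)
w(9) + 11*(-195) = (1 + (¼)*9²) + 11*(-195) = (1 + (¼)*81) - 2145 = (1 + 81/4) - 2145 = 85/4 - 2145 = -8495/4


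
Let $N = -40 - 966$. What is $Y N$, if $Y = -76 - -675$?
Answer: $-602594$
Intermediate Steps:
$Y = 599$ ($Y = -76 + 675 = 599$)
$N = -1006$ ($N = -40 - 966 = -1006$)
$Y N = 599 \left(-1006\right) = -602594$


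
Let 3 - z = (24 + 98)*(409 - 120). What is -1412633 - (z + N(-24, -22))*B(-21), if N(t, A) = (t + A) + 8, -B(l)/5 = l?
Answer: 2293132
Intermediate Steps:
B(l) = -5*l
N(t, A) = 8 + A + t (N(t, A) = (A + t) + 8 = 8 + A + t)
z = -35255 (z = 3 - (24 + 98)*(409 - 120) = 3 - 122*289 = 3 - 1*35258 = 3 - 35258 = -35255)
-1412633 - (z + N(-24, -22))*B(-21) = -1412633 - (-35255 + (8 - 22 - 24))*(-5*(-21)) = -1412633 - (-35255 - 38)*105 = -1412633 - (-35293)*105 = -1412633 - 1*(-3705765) = -1412633 + 3705765 = 2293132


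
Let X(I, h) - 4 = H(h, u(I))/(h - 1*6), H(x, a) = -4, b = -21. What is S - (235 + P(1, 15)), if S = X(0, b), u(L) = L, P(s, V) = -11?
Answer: -5936/27 ≈ -219.85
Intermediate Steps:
X(I, h) = 4 - 4/(-6 + h) (X(I, h) = 4 - 4/(h - 1*6) = 4 - 4/(h - 6) = 4 - 4/(-6 + h))
S = 112/27 (S = 4*(-7 - 21)/(-6 - 21) = 4*(-28)/(-27) = 4*(-1/27)*(-28) = 112/27 ≈ 4.1481)
S - (235 + P(1, 15)) = 112/27 - (235 - 11) = 112/27 - 1*224 = 112/27 - 224 = -5936/27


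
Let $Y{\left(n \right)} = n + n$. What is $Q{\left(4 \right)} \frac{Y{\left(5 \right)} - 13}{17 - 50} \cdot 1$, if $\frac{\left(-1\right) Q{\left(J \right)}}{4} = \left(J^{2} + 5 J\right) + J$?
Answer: $- \frac{160}{11} \approx -14.545$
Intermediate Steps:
$Q{\left(J \right)} = - 24 J - 4 J^{2}$ ($Q{\left(J \right)} = - 4 \left(\left(J^{2} + 5 J\right) + J\right) = - 4 \left(J^{2} + 6 J\right) = - 24 J - 4 J^{2}$)
$Y{\left(n \right)} = 2 n$
$Q{\left(4 \right)} \frac{Y{\left(5 \right)} - 13}{17 - 50} \cdot 1 = \left(-4\right) 4 \left(6 + 4\right) \frac{2 \cdot 5 - 13}{17 - 50} \cdot 1 = \left(-4\right) 4 \cdot 10 \frac{10 - 13}{-33} \cdot 1 = - 160 \left(\left(-3\right) \left(- \frac{1}{33}\right)\right) 1 = \left(-160\right) \frac{1}{11} \cdot 1 = \left(- \frac{160}{11}\right) 1 = - \frac{160}{11}$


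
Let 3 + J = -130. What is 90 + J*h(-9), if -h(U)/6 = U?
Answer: -7092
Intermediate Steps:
J = -133 (J = -3 - 130 = -133)
h(U) = -6*U
90 + J*h(-9) = 90 - (-798)*(-9) = 90 - 133*54 = 90 - 7182 = -7092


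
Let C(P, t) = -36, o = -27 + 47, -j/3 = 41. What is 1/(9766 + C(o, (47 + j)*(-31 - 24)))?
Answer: 1/9730 ≈ 0.00010277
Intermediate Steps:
j = -123 (j = -3*41 = -123)
o = 20
1/(9766 + C(o, (47 + j)*(-31 - 24))) = 1/(9766 - 36) = 1/9730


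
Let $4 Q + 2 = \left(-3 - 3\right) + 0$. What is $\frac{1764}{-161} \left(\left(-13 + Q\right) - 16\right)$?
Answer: $\frac{7812}{23} \approx 339.65$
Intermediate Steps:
$Q = -2$ ($Q = - \frac{1}{2} + \frac{\left(-3 - 3\right) + 0}{4} = - \frac{1}{2} + \frac{-6 + 0}{4} = - \frac{1}{2} + \frac{1}{4} \left(-6\right) = - \frac{1}{2} - \frac{3}{2} = -2$)
$\frac{1764}{-161} \left(\left(-13 + Q\right) - 16\right) = \frac{1764}{-161} \left(\left(-13 - 2\right) - 16\right) = 1764 \left(- \frac{1}{161}\right) \left(-15 - 16\right) = \left(- \frac{252}{23}\right) \left(-31\right) = \frac{7812}{23}$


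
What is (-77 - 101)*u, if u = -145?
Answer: 25810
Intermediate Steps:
(-77 - 101)*u = (-77 - 101)*(-145) = -178*(-145) = 25810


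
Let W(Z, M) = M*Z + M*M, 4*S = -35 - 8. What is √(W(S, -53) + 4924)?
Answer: √33211/2 ≈ 91.119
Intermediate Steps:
S = -43/4 (S = (-35 - 8)/4 = (¼)*(-43) = -43/4 ≈ -10.750)
W(Z, M) = M² + M*Z (W(Z, M) = M*Z + M² = M² + M*Z)
√(W(S, -53) + 4924) = √(-53*(-53 - 43/4) + 4924) = √(-53*(-255/4) + 4924) = √(13515/4 + 4924) = √(33211/4) = √33211/2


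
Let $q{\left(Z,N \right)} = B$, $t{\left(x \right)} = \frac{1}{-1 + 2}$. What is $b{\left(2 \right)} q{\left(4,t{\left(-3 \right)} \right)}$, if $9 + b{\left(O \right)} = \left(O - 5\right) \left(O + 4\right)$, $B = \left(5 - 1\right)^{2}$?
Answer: $-432$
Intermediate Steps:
$B = 16$ ($B = 4^{2} = 16$)
$t{\left(x \right)} = 1$ ($t{\left(x \right)} = 1^{-1} = 1$)
$q{\left(Z,N \right)} = 16$
$b{\left(O \right)} = -9 + \left(-5 + O\right) \left(4 + O\right)$ ($b{\left(O \right)} = -9 + \left(O - 5\right) \left(O + 4\right) = -9 + \left(-5 + O\right) \left(4 + O\right)$)
$b{\left(2 \right)} q{\left(4,t{\left(-3 \right)} \right)} = \left(-29 + 2^{2} - 2\right) 16 = \left(-29 + 4 - 2\right) 16 = \left(-27\right) 16 = -432$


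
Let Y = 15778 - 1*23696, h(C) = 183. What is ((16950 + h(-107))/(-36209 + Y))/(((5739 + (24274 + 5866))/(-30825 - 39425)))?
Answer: 401197750/527744211 ≈ 0.76021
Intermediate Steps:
Y = -7918 (Y = 15778 - 23696 = -7918)
((16950 + h(-107))/(-36209 + Y))/(((5739 + (24274 + 5866))/(-30825 - 39425))) = ((16950 + 183)/(-36209 - 7918))/(((5739 + (24274 + 5866))/(-30825 - 39425))) = (17133/(-44127))/(((5739 + 30140)/(-70250))) = (17133*(-1/44127))/((35879*(-1/70250))) = -5711/(14709*(-35879/70250)) = -5711/14709*(-70250/35879) = 401197750/527744211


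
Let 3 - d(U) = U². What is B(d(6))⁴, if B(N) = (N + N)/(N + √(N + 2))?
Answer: 18974736/(-33 + I*√31)⁴ ≈ 11.87 + 9.3766*I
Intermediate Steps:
d(U) = 3 - U²
B(N) = 2*N/(N + √(2 + N)) (B(N) = (2*N)/(N + √(2 + N)) = 2*N/(N + √(2 + N)))
B(d(6))⁴ = (2*(3 - 1*6²)/((3 - 1*6²) + √(2 + (3 - 1*6²))))⁴ = (2*(3 - 1*36)/((3 - 1*36) + √(2 + (3 - 1*36))))⁴ = (2*(3 - 36)/((3 - 36) + √(2 + (3 - 36))))⁴ = (2*(-33)/(-33 + √(2 - 33)))⁴ = (2*(-33)/(-33 + √(-31)))⁴ = (2*(-33)/(-33 + I*√31))⁴ = (-66/(-33 + I*√31))⁴ = 18974736/(-33 + I*√31)⁴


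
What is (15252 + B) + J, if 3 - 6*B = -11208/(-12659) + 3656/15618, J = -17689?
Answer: -1445259205013/593124786 ≈ -2436.7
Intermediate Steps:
B = 185898469/593124786 (B = ½ - (-11208/(-12659) + 3656/15618)/6 = ½ - (-11208*(-1/12659) + 3656*(1/15618))/6 = ½ - (11208/12659 + 1828/7809)/6 = ½ - ⅙*110663924/98854131 = ½ - 55331962/296562393 = 185898469/593124786 ≈ 0.31342)
(15252 + B) + J = (15252 + 185898469/593124786) - 17689 = 9046525134541/593124786 - 17689 = -1445259205013/593124786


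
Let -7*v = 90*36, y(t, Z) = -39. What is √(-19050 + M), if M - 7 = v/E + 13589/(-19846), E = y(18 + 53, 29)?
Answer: I*√62073895739781562/1805986 ≈ 137.96*I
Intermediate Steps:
v = -3240/7 (v = -90*36/7 = -⅐*3240 = -3240/7 ≈ -462.86)
E = -39
M = 32838983/1805986 (M = 7 + (-3240/7/(-39) + 13589/(-19846)) = 7 + (-3240/7*(-1/39) + 13589*(-1/19846)) = 7 + (1080/91 - 13589/19846) = 7 + 20197081/1805986 = 32838983/1805986 ≈ 18.183)
√(-19050 + M) = √(-19050 + 32838983/1805986) = √(-34371194317/1805986) = I*√62073895739781562/1805986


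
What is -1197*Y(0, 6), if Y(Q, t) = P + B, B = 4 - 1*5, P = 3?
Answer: -2394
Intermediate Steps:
B = -1 (B = 4 - 5 = -1)
Y(Q, t) = 2 (Y(Q, t) = 3 - 1 = 2)
-1197*Y(0, 6) = -1197*2 = -2394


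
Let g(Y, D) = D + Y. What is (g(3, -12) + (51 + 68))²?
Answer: 12100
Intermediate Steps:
(g(3, -12) + (51 + 68))² = ((-12 + 3) + (51 + 68))² = (-9 + 119)² = 110² = 12100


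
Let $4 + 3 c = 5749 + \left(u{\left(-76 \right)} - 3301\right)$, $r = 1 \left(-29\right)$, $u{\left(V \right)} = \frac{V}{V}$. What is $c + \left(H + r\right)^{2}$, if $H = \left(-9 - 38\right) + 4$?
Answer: $5999$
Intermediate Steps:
$u{\left(V \right)} = 1$
$r = -29$
$H = -43$ ($H = -47 + 4 = -43$)
$c = 815$ ($c = - \frac{4}{3} + \frac{5749 + \left(1 - 3301\right)}{3} = - \frac{4}{3} + \frac{5749 - 3300}{3} = - \frac{4}{3} + \frac{1}{3} \cdot 2449 = - \frac{4}{3} + \frac{2449}{3} = 815$)
$c + \left(H + r\right)^{2} = 815 + \left(-43 - 29\right)^{2} = 815 + \left(-72\right)^{2} = 815 + 5184 = 5999$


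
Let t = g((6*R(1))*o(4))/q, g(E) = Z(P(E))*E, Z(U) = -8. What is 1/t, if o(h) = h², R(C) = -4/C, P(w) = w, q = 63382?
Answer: 31691/1536 ≈ 20.632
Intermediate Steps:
g(E) = -8*E
t = 1536/31691 (t = -8*6*(-4/1)*4²/63382 = -8*6*(-4*1)*16*(1/63382) = -8*6*(-4)*16*(1/63382) = -(-192)*16*(1/63382) = -8*(-384)*(1/63382) = 3072*(1/63382) = 1536/31691 ≈ 0.048468)
1/t = 1/(1536/31691) = 31691/1536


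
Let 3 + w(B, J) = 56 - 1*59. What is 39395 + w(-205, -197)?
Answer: 39389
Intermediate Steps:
w(B, J) = -6 (w(B, J) = -3 + (56 - 1*59) = -3 + (56 - 59) = -3 - 3 = -6)
39395 + w(-205, -197) = 39395 - 6 = 39389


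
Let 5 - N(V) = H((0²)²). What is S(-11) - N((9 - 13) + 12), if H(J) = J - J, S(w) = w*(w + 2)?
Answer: 94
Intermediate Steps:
S(w) = w*(2 + w)
H(J) = 0
N(V) = 5 (N(V) = 5 - 1*0 = 5 + 0 = 5)
S(-11) - N((9 - 13) + 12) = -11*(2 - 11) - 1*5 = -11*(-9) - 5 = 99 - 5 = 94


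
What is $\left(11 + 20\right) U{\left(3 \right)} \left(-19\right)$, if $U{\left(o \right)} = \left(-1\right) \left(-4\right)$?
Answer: $-2356$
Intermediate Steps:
$U{\left(o \right)} = 4$
$\left(11 + 20\right) U{\left(3 \right)} \left(-19\right) = \left(11 + 20\right) 4 \left(-19\right) = 31 \cdot 4 \left(-19\right) = 124 \left(-19\right) = -2356$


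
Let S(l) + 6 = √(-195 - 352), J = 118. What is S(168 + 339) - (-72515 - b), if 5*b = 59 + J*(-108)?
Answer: 69972 + I*√547 ≈ 69972.0 + 23.388*I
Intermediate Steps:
b = -2537 (b = (59 + 118*(-108))/5 = (59 - 12744)/5 = (⅕)*(-12685) = -2537)
S(l) = -6 + I*√547 (S(l) = -6 + √(-195 - 352) = -6 + √(-547) = -6 + I*√547)
S(168 + 339) - (-72515 - b) = (-6 + I*√547) - (-72515 - 1*(-2537)) = (-6 + I*√547) - (-72515 + 2537) = (-6 + I*√547) - 1*(-69978) = (-6 + I*√547) + 69978 = 69972 + I*√547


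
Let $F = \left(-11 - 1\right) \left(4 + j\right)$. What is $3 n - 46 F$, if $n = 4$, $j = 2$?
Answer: $3324$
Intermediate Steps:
$F = -72$ ($F = \left(-11 - 1\right) \left(4 + 2\right) = \left(-12\right) 6 = -72$)
$3 n - 46 F = 3 \cdot 4 - -3312 = 12 + 3312 = 3324$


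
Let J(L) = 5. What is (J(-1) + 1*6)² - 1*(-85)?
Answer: 206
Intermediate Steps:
(J(-1) + 1*6)² - 1*(-85) = (5 + 1*6)² - 1*(-85) = (5 + 6)² + 85 = 11² + 85 = 121 + 85 = 206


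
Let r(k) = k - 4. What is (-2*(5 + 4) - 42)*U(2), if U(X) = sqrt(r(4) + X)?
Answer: -60*sqrt(2) ≈ -84.853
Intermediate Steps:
r(k) = -4 + k
U(X) = sqrt(X) (U(X) = sqrt((-4 + 4) + X) = sqrt(0 + X) = sqrt(X))
(-2*(5 + 4) - 42)*U(2) = (-2*(5 + 4) - 42)*sqrt(2) = (-2*9 - 42)*sqrt(2) = (-18 - 42)*sqrt(2) = -60*sqrt(2)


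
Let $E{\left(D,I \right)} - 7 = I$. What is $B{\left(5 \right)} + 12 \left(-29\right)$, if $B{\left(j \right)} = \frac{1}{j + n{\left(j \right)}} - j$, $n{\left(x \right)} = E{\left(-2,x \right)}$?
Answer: $- \frac{6000}{17} \approx -352.94$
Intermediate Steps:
$E{\left(D,I \right)} = 7 + I$
$n{\left(x \right)} = 7 + x$
$B{\left(j \right)} = \frac{1}{7 + 2 j} - j$ ($B{\left(j \right)} = \frac{1}{j + \left(7 + j\right)} - j = \frac{1}{7 + 2 j} - j$)
$B{\left(5 \right)} + 12 \left(-29\right) = \frac{1 - 5^{2} - 5 \left(7 + 5\right)}{7 + 2 \cdot 5} + 12 \left(-29\right) = \frac{1 - 25 - 5 \cdot 12}{7 + 10} - 348 = \frac{1 - 25 - 60}{17} - 348 = \frac{1}{17} \left(-84\right) - 348 = - \frac{84}{17} - 348 = - \frac{6000}{17}$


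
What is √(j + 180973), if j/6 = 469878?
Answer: √3000241 ≈ 1732.1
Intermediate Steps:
j = 2819268 (j = 6*469878 = 2819268)
√(j + 180973) = √(2819268 + 180973) = √3000241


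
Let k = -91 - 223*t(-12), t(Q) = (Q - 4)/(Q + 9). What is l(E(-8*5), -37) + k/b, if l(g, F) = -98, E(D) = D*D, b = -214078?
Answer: -62935091/642234 ≈ -97.994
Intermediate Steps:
t(Q) = (-4 + Q)/(9 + Q)
E(D) = D²
k = -3841/3 (k = -91 - 223*(-4 - 12)/(9 - 12) = -91 - 223*(-16)/(-3) = -91 - (-223)*(-16)/3 = -91 - 223*16/3 = -91 - 3568/3 = -3841/3 ≈ -1280.3)
l(E(-8*5), -37) + k/b = -98 - 3841/3/(-214078) = -98 - 3841/3*(-1/214078) = -98 + 3841/642234 = -62935091/642234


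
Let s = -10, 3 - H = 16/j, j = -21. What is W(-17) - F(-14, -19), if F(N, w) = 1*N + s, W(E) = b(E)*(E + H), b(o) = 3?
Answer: -110/7 ≈ -15.714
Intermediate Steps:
H = 79/21 (H = 3 - 16/(-21) = 3 - 16*(-1)/21 = 3 - 1*(-16/21) = 3 + 16/21 = 79/21 ≈ 3.7619)
W(E) = 79/7 + 3*E (W(E) = 3*(E + 79/21) = 3*(79/21 + E) = 79/7 + 3*E)
F(N, w) = -10 + N (F(N, w) = 1*N - 10 = N - 10 = -10 + N)
W(-17) - F(-14, -19) = (79/7 + 3*(-17)) - (-10 - 14) = (79/7 - 51) - 1*(-24) = -278/7 + 24 = -110/7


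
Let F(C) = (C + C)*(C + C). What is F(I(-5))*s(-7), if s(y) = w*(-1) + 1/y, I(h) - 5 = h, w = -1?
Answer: 0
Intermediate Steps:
I(h) = 5 + h
s(y) = 1 + 1/y (s(y) = -1*(-1) + 1/y = 1 + 1/y)
F(C) = 4*C**2 (F(C) = (2*C)*(2*C) = 4*C**2)
F(I(-5))*s(-7) = (4*(5 - 5)**2)*((1 - 7)/(-7)) = (4*0**2)*(-1/7*(-6)) = (4*0)*(6/7) = 0*(6/7) = 0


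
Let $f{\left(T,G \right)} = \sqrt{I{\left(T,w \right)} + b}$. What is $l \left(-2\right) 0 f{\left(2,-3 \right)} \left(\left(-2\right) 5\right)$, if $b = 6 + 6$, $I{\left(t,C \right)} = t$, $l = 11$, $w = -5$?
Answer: $0$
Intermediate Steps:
$b = 12$
$f{\left(T,G \right)} = \sqrt{12 + T}$ ($f{\left(T,G \right)} = \sqrt{T + 12} = \sqrt{12 + T}$)
$l \left(-2\right) 0 f{\left(2,-3 \right)} \left(\left(-2\right) 5\right) = 11 \left(-2\right) 0 \sqrt{12 + 2} \left(\left(-2\right) 5\right) = 11 \cdot 0 \sqrt{14} \left(-10\right) = 11 \cdot 0 \left(-10\right) = 0 \left(-10\right) = 0$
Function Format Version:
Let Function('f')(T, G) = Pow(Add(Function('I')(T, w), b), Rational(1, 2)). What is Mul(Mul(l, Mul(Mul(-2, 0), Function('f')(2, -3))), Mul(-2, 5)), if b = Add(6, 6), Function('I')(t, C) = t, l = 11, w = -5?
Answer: 0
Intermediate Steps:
b = 12
Function('f')(T, G) = Pow(Add(12, T), Rational(1, 2)) (Function('f')(T, G) = Pow(Add(T, 12), Rational(1, 2)) = Pow(Add(12, T), Rational(1, 2)))
Mul(Mul(l, Mul(Mul(-2, 0), Function('f')(2, -3))), Mul(-2, 5)) = Mul(Mul(11, Mul(Mul(-2, 0), Pow(Add(12, 2), Rational(1, 2)))), Mul(-2, 5)) = Mul(Mul(11, Mul(0, Pow(14, Rational(1, 2)))), -10) = Mul(Mul(11, 0), -10) = Mul(0, -10) = 0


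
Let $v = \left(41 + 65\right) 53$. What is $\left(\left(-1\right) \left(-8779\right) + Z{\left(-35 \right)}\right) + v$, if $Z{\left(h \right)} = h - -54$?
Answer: $14416$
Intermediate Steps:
$v = 5618$ ($v = 106 \cdot 53 = 5618$)
$Z{\left(h \right)} = 54 + h$ ($Z{\left(h \right)} = h + 54 = 54 + h$)
$\left(\left(-1\right) \left(-8779\right) + Z{\left(-35 \right)}\right) + v = \left(\left(-1\right) \left(-8779\right) + \left(54 - 35\right)\right) + 5618 = \left(8779 + 19\right) + 5618 = 8798 + 5618 = 14416$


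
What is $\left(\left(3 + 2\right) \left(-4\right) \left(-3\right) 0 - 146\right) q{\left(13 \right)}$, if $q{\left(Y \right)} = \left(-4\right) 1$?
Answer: $584$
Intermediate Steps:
$q{\left(Y \right)} = -4$
$\left(\left(3 + 2\right) \left(-4\right) \left(-3\right) 0 - 146\right) q{\left(13 \right)} = \left(\left(3 + 2\right) \left(-4\right) \left(-3\right) 0 - 146\right) \left(-4\right) = \left(5 \cdot 12 \cdot 0 - 146\right) \left(-4\right) = \left(5 \cdot 0 - 146\right) \left(-4\right) = \left(0 - 146\right) \left(-4\right) = \left(-146\right) \left(-4\right) = 584$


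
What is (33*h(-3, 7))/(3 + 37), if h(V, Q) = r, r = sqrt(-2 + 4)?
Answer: 33*sqrt(2)/40 ≈ 1.1667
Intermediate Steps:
r = sqrt(2) ≈ 1.4142
h(V, Q) = sqrt(2)
(33*h(-3, 7))/(3 + 37) = (33*sqrt(2))/(3 + 37) = (33*sqrt(2))/40 = (33*sqrt(2))*(1/40) = 33*sqrt(2)/40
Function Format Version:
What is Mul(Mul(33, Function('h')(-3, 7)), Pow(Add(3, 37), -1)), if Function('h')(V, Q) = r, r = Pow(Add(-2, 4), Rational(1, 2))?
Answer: Mul(Rational(33, 40), Pow(2, Rational(1, 2))) ≈ 1.1667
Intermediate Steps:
r = Pow(2, Rational(1, 2)) ≈ 1.4142
Function('h')(V, Q) = Pow(2, Rational(1, 2))
Mul(Mul(33, Function('h')(-3, 7)), Pow(Add(3, 37), -1)) = Mul(Mul(33, Pow(2, Rational(1, 2))), Pow(Add(3, 37), -1)) = Mul(Mul(33, Pow(2, Rational(1, 2))), Pow(40, -1)) = Mul(Mul(33, Pow(2, Rational(1, 2))), Rational(1, 40)) = Mul(Rational(33, 40), Pow(2, Rational(1, 2)))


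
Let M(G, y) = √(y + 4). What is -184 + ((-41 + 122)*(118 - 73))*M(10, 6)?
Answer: -184 + 3645*√10 ≈ 11343.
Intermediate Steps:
M(G, y) = √(4 + y)
-184 + ((-41 + 122)*(118 - 73))*M(10, 6) = -184 + ((-41 + 122)*(118 - 73))*√(4 + 6) = -184 + (81*45)*√10 = -184 + 3645*√10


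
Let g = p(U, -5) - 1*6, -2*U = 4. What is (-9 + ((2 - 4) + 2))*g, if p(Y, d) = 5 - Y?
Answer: -9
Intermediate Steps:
U = -2 (U = -½*4 = -2)
g = 1 (g = (5 - 1*(-2)) - 1*6 = (5 + 2) - 6 = 7 - 6 = 1)
(-9 + ((2 - 4) + 2))*g = (-9 + ((2 - 4) + 2))*1 = (-9 + (-2 + 2))*1 = (-9 + 0)*1 = -9*1 = -9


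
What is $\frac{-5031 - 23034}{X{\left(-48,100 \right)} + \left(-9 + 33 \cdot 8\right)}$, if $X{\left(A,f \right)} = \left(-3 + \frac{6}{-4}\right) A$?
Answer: $- \frac{9355}{157} \approx -59.586$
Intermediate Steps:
$X{\left(A,f \right)} = - \frac{9 A}{2}$ ($X{\left(A,f \right)} = \left(-3 + 6 \left(- \frac{1}{4}\right)\right) A = \left(-3 - \frac{3}{2}\right) A = - \frac{9 A}{2}$)
$\frac{-5031 - 23034}{X{\left(-48,100 \right)} + \left(-9 + 33 \cdot 8\right)} = \frac{-5031 - 23034}{\left(- \frac{9}{2}\right) \left(-48\right) + \left(-9 + 33 \cdot 8\right)} = - \frac{28065}{216 + \left(-9 + 264\right)} = - \frac{28065}{216 + 255} = - \frac{28065}{471} = \left(-28065\right) \frac{1}{471} = - \frac{9355}{157}$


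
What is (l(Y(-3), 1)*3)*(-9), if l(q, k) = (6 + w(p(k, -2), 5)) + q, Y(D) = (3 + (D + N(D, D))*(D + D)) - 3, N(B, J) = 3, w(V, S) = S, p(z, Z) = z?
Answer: -297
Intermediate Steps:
Y(D) = 2*D*(3 + D) (Y(D) = (3 + (D + 3)*(D + D)) - 3 = (3 + (3 + D)*(2*D)) - 3 = (3 + 2*D*(3 + D)) - 3 = 2*D*(3 + D))
l(q, k) = 11 + q (l(q, k) = (6 + 5) + q = 11 + q)
(l(Y(-3), 1)*3)*(-9) = ((11 + 2*(-3)*(3 - 3))*3)*(-9) = ((11 + 2*(-3)*0)*3)*(-9) = ((11 + 0)*3)*(-9) = (11*3)*(-9) = 33*(-9) = -297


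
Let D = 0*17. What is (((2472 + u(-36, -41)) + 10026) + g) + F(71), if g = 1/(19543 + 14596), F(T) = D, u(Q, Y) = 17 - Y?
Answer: 428649285/34139 ≈ 12556.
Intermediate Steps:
D = 0
F(T) = 0
g = 1/34139 ≈ 2.9292e-5
(((2472 + u(-36, -41)) + 10026) + g) + F(71) = (((2472 + (17 - 1*(-41))) + 10026) + 1/34139) + 0 = (((2472 + (17 + 41)) + 10026) + 1/34139) + 0 = (((2472 + 58) + 10026) + 1/34139) + 0 = ((2530 + 10026) + 1/34139) + 0 = (12556 + 1/34139) + 0 = 428649285/34139 + 0 = 428649285/34139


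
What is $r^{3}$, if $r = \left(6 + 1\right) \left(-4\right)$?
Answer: $-21952$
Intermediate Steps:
$r = -28$ ($r = 7 \left(-4\right) = -28$)
$r^{3} = \left(-28\right)^{3} = -21952$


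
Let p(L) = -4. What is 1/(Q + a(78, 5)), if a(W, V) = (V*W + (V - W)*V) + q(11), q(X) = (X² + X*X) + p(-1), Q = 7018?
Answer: 1/7281 ≈ 0.00013734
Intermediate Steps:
q(X) = -4 + 2*X² (q(X) = (X² + X*X) - 4 = (X² + X²) - 4 = 2*X² - 4 = -4 + 2*X²)
a(W, V) = 238 + V*W + V*(V - W) (a(W, V) = (V*W + (V - W)*V) + (-4 + 2*11²) = (V*W + V*(V - W)) + (-4 + 2*121) = (V*W + V*(V - W)) + (-4 + 242) = (V*W + V*(V - W)) + 238 = 238 + V*W + V*(V - W))
1/(Q + a(78, 5)) = 1/(7018 + (238 + 5²)) = 1/(7018 + (238 + 25)) = 1/(7018 + 263) = 1/7281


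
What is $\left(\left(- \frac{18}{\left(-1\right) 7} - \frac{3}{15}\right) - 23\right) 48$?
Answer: $- \frac{34656}{35} \approx -990.17$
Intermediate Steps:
$\left(\left(- \frac{18}{\left(-1\right) 7} - \frac{3}{15}\right) - 23\right) 48 = \left(\left(- \frac{18}{-7} - \frac{1}{5}\right) - 23\right) 48 = \left(\left(\left(-18\right) \left(- \frac{1}{7}\right) - \frac{1}{5}\right) - 23\right) 48 = \left(\left(\frac{18}{7} - \frac{1}{5}\right) - 23\right) 48 = \left(\frac{83}{35} - 23\right) 48 = \left(- \frac{722}{35}\right) 48 = - \frac{34656}{35}$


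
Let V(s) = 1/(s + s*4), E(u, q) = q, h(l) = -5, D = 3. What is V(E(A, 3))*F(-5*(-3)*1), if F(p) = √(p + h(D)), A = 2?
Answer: √10/15 ≈ 0.21082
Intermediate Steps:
F(p) = √(-5 + p) (F(p) = √(p - 5) = √(-5 + p))
V(s) = 1/(5*s) (V(s) = 1/(s + 4*s) = 1/(5*s))
V(E(A, 3))*F(-5*(-3)*1) = ((⅕)/3)*√(-5 - 5*(-3)*1) = ((⅕)*(⅓))*√(-5 + 15*1) = √(-5 + 15)/15 = √10/15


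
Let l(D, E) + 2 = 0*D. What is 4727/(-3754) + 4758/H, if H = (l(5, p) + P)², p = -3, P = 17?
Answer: 5599319/281550 ≈ 19.887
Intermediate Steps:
l(D, E) = -2 (l(D, E) = -2 + 0*D = -2 + 0 = -2)
H = 225 (H = (-2 + 17)² = 15² = 225)
4727/(-3754) + 4758/H = 4727/(-3754) + 4758/225 = 4727*(-1/3754) + 4758*(1/225) = -4727/3754 + 1586/75 = 5599319/281550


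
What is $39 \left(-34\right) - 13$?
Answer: $-1339$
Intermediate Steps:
$39 \left(-34\right) - 13 = -1326 - 13 = -1339$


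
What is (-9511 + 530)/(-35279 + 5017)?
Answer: 8981/30262 ≈ 0.29677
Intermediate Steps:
(-9511 + 530)/(-35279 + 5017) = -8981/(-30262) = -8981*(-1/30262) = 8981/30262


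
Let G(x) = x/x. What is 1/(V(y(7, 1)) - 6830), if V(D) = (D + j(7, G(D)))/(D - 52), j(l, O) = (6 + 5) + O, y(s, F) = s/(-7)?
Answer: -53/362001 ≈ -0.00014641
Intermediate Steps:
G(x) = 1
y(s, F) = -s/7 (y(s, F) = s*(-1/7) = -s/7)
j(l, O) = 11 + O
V(D) = (12 + D)/(-52 + D) (V(D) = (D + (11 + 1))/(D - 52) = (D + 12)/(-52 + D) = (12 + D)/(-52 + D))
1/(V(y(7, 1)) - 6830) = 1/((12 - 1/7*7)/(-52 - 1/7*7) - 6830) = 1/((12 - 1)/(-52 - 1) - 6830) = 1/(11/(-53) - 6830) = 1/(-1/53*11 - 6830) = 1/(-11/53 - 6830) = 1/(-362001/53) = -53/362001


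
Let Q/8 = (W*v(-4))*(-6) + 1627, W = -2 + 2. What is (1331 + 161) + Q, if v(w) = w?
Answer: 14508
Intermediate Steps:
W = 0
Q = 13016 (Q = 8*((0*(-4))*(-6) + 1627) = 8*(0*(-6) + 1627) = 8*(0 + 1627) = 8*1627 = 13016)
(1331 + 161) + Q = (1331 + 161) + 13016 = 1492 + 13016 = 14508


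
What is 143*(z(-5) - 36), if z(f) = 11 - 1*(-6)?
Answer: -2717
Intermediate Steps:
z(f) = 17 (z(f) = 11 + 6 = 17)
143*(z(-5) - 36) = 143*(17 - 36) = 143*(-19) = -2717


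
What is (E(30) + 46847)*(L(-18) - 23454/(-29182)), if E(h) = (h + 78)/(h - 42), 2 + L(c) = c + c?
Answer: -25420434578/14591 ≈ -1.7422e+6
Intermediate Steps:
L(c) = -2 + 2*c (L(c) = -2 + (c + c) = -2 + 2*c)
E(h) = (78 + h)/(-42 + h)
(E(30) + 46847)*(L(-18) - 23454/(-29182)) = ((78 + 30)/(-42 + 30) + 46847)*((-2 + 2*(-18)) - 23454/(-29182)) = (108/(-12) + 46847)*((-2 - 36) - 23454*(-1/29182)) = (-1/12*108 + 46847)*(-38 + 11727/14591) = (-9 + 46847)*(-542731/14591) = 46838*(-542731/14591) = -25420434578/14591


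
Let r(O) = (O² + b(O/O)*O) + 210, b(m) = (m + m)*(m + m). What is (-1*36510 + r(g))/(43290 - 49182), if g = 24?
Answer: 2969/491 ≈ 6.0468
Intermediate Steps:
b(m) = 4*m² (b(m) = (2*m)*(2*m) = 4*m²)
r(O) = 210 + O² + 4*O (r(O) = (O² + (4*(O/O)²)*O) + 210 = (O² + (4*1²)*O) + 210 = (O² + (4*1)*O) + 210 = (O² + 4*O) + 210 = 210 + O² + 4*O)
(-1*36510 + r(g))/(43290 - 49182) = (-1*36510 + (210 + 24² + 4*24))/(43290 - 49182) = (-36510 + (210 + 576 + 96))/(-5892) = (-36510 + 882)*(-1/5892) = -35628*(-1/5892) = 2969/491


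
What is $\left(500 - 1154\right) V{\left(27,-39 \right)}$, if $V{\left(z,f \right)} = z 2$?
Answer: $-35316$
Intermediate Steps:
$V{\left(z,f \right)} = 2 z$
$\left(500 - 1154\right) V{\left(27,-39 \right)} = \left(500 - 1154\right) 2 \cdot 27 = \left(-654\right) 54 = -35316$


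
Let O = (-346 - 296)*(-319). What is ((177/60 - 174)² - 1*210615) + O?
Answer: 9376441/400 ≈ 23441.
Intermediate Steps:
O = 204798 (O = -642*(-319) = 204798)
((177/60 - 174)² - 1*210615) + O = ((177/60 - 174)² - 1*210615) + 204798 = ((177*(1/60) - 174)² - 210615) + 204798 = ((59/20 - 174)² - 210615) + 204798 = ((-3421/20)² - 210615) + 204798 = (11703241/400 - 210615) + 204798 = -72542759/400 + 204798 = 9376441/400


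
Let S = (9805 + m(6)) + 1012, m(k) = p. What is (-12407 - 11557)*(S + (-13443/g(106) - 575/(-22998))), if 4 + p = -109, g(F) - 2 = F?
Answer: -2915323104013/11499 ≈ -2.5353e+8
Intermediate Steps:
g(F) = 2 + F
p = -113 (p = -4 - 109 = -113)
m(k) = -113
S = 10704 (S = (9805 - 113) + 1012 = 9692 + 1012 = 10704)
(-12407 - 11557)*(S + (-13443/g(106) - 575/(-22998))) = (-12407 - 11557)*(10704 + (-13443/(2 + 106) - 575/(-22998))) = -23964*(10704 + (-13443/108 - 575*(-1/22998))) = -23964*(10704 + (-13443*1/108 + 575/22998)) = -23964*(10704 + (-4481/36 + 575/22998)) = -23964*(10704 - 17172223/137988) = -23964*1459851329/137988 = -2915323104013/11499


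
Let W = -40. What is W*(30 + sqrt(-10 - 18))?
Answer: -1200 - 80*I*sqrt(7) ≈ -1200.0 - 211.66*I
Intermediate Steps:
W*(30 + sqrt(-10 - 18)) = -40*(30 + sqrt(-10 - 18)) = -40*(30 + sqrt(-28)) = -40*(30 + 2*I*sqrt(7)) = -1200 - 80*I*sqrt(7)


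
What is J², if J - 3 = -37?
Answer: 1156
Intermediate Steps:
J = -34 (J = 3 - 37 = -34)
J² = (-34)² = 1156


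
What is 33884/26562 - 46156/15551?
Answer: -349532794/206532831 ≈ -1.6924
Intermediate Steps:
33884/26562 - 46156/15551 = 33884*(1/26562) - 46156*1/15551 = 16942/13281 - 46156/15551 = -349532794/206532831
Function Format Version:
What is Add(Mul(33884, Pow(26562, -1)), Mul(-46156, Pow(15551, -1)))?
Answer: Rational(-349532794, 206532831) ≈ -1.6924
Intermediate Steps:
Add(Mul(33884, Pow(26562, -1)), Mul(-46156, Pow(15551, -1))) = Add(Mul(33884, Rational(1, 26562)), Mul(-46156, Rational(1, 15551))) = Add(Rational(16942, 13281), Rational(-46156, 15551)) = Rational(-349532794, 206532831)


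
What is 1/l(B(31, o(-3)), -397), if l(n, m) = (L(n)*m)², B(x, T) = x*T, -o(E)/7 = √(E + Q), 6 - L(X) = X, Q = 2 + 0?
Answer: -47053/350012649390625 - 2604*I/350012649390625 ≈ -1.3443e-10 - 7.4397e-12*I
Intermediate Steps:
Q = 2
L(X) = 6 - X
o(E) = -7*√(2 + E) (o(E) = -7*√(E + 2) = -7*√(2 + E))
B(x, T) = T*x
l(n, m) = m²*(6 - n)² (l(n, m) = ((6 - n)*m)² = (m*(6 - n))² = m²*(6 - n)²)
1/l(B(31, o(-3)), -397) = 1/((-397)²*(-6 - 7*√(2 - 3)*31)²) = 1/(157609*(-6 - 7*I*31)²) = 1/(157609*(-6 - 217*I)²)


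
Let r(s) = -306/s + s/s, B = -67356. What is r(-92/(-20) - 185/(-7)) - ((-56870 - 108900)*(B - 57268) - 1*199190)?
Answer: -3739228555094/181 ≈ -2.0659e+10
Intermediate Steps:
r(s) = 1 - 306/s (r(s) = -306/s + 1 = 1 - 306/s)
r(-92/(-20) - 185/(-7)) - ((-56870 - 108900)*(B - 57268) - 1*199190) = (-306 + (-92/(-20) - 185/(-7)))/(-92/(-20) - 185/(-7)) - ((-56870 - 108900)*(-67356 - 57268) - 1*199190) = (-306 + (-92*(-1/20) - 185*(-⅐)))/(-92*(-1/20) - 185*(-⅐)) - (-165770*(-124624) - 199190) = (-306 + (23/5 + 185/7))/(23/5 + 185/7) - (20658920480 - 199190) = (-306 + 1086/35)/(1086/35) - 1*20658721290 = (35/1086)*(-9624/35) - 20658721290 = -1604/181 - 20658721290 = -3739228555094/181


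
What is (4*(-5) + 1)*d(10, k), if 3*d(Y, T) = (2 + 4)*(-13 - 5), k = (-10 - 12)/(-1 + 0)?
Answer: 684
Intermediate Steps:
k = 22 (k = -22/(-1) = -22*(-1) = 22)
d(Y, T) = -36 (d(Y, T) = ((2 + 4)*(-13 - 5))/3 = (6*(-18))/3 = (⅓)*(-108) = -36)
(4*(-5) + 1)*d(10, k) = (4*(-5) + 1)*(-36) = (-20 + 1)*(-36) = -19*(-36) = 684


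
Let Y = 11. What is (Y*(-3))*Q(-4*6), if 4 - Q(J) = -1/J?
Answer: -1045/8 ≈ -130.63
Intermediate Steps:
Q(J) = 4 + 1/J (Q(J) = 4 - (-1)/J = 4 + 1/J)
(Y*(-3))*Q(-4*6) = (11*(-3))*(4 + 1/(-4*6)) = -33*(4 + 1/(-24)) = -33*(4 - 1/24) = -33*95/24 = -1045/8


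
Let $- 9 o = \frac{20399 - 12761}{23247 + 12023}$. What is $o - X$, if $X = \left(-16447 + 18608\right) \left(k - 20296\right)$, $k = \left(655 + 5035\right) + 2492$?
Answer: $\frac{1384965817097}{52905} \approx 2.6178 \cdot 10^{7}$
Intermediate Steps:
$o = - \frac{1273}{52905}$ ($o = - \frac{\left(20399 - 12761\right) \frac{1}{23247 + 12023}}{9} = - \frac{7638 \cdot \frac{1}{35270}}{9} = \left(- \frac{1}{9}\right) \frac{3819}{17635} = - \frac{1273}{52905} \approx -0.024062$)
$k = 8182$ ($k = 5690 + 2492 = 8182$)
$X = -26178354$ ($X = \left(-16447 + 18608\right) \left(8182 - 20296\right) = 2161 \left(-12114\right) = -26178354$)
$o - X = - \frac{1273}{52905} - -26178354 = - \frac{1273}{52905} + 26178354 = \frac{1384965817097}{52905}$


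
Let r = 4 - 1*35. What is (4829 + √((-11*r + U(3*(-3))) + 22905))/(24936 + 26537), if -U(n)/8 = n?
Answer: 4829/51473 + √23318/51473 ≈ 0.096783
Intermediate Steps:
U(n) = -8*n
r = -31 (r = 4 - 35 = -31)
(4829 + √((-11*r + U(3*(-3))) + 22905))/(24936 + 26537) = (4829 + √((-11*(-31) - 24*(-3)) + 22905))/(24936 + 26537) = (4829 + √((341 - 8*(-9)) + 22905))/51473 = (4829 + √((341 + 72) + 22905))*(1/51473) = (4829 + √(413 + 22905))*(1/51473) = (4829 + √23318)*(1/51473) = 4829/51473 + √23318/51473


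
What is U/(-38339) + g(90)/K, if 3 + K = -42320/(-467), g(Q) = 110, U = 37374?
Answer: 440167724/1568793541 ≈ 0.28058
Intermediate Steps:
K = 40919/467 (K = -3 - 42320/(-467) = -3 - 42320*(-1)/467 = -3 - 16*(-2645/467) = -3 + 42320/467 = 40919/467 ≈ 87.621)
U/(-38339) + g(90)/K = 37374/(-38339) + 110/(40919/467) = 37374*(-1/38339) + 110*(467/40919) = -37374/38339 + 51370/40919 = 440167724/1568793541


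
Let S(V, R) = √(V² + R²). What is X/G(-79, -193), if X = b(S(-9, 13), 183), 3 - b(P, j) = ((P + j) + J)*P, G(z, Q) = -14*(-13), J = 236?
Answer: -19/14 - 2095*√10/182 ≈ -37.758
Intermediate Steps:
S(V, R) = √(R² + V²)
G(z, Q) = 182
b(P, j) = 3 - P*(236 + P + j) (b(P, j) = 3 - ((P + j) + 236)*P = 3 - (236 + P + j)*P = 3 - P*(236 + P + j))
X = -247 - 2095*√10 (X = 3 - (√(13² + (-9)²))² - 236*√(13² + (-9)²) - 1*√(13² + (-9)²)*183 = 3 - (√(169 + 81))² - 236*√(169 + 81) - 1*√(169 + 81)*183 = 3 - (√250)² - 1180*√10 - 1*√250*183 = 3 - (5*√10)² - 1180*√10 - 1*5*√10*183 = 3 - 1*250 - 1180*√10 - 915*√10 = 3 - 250 - 1180*√10 - 915*√10 = -247 - 2095*√10 ≈ -6872.0)
X/G(-79, -193) = (-247 - 2095*√10)/182 = (-247 - 2095*√10)*(1/182) = -19/14 - 2095*√10/182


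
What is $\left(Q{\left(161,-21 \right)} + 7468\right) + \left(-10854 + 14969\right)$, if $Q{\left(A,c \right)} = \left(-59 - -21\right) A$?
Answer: $5465$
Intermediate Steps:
$Q{\left(A,c \right)} = - 38 A$ ($Q{\left(A,c \right)} = \left(-59 + 21\right) A = - 38 A$)
$\left(Q{\left(161,-21 \right)} + 7468\right) + \left(-10854 + 14969\right) = \left(\left(-38\right) 161 + 7468\right) + \left(-10854 + 14969\right) = \left(-6118 + 7468\right) + 4115 = 1350 + 4115 = 5465$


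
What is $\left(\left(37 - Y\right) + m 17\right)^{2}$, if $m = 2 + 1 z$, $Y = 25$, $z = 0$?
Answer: $2116$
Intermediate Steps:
$m = 2$ ($m = 2 + 1 \cdot 0 = 2 + 0 = 2$)
$\left(\left(37 - Y\right) + m 17\right)^{2} = \left(\left(37 - 25\right) + 2 \cdot 17\right)^{2} = \left(\left(37 - 25\right) + 34\right)^{2} = \left(12 + 34\right)^{2} = 46^{2} = 2116$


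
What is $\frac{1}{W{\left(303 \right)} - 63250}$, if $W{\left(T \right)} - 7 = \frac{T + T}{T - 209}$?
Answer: $- \frac{47}{2972118} \approx -1.5814 \cdot 10^{-5}$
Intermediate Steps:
$W{\left(T \right)} = 7 + \frac{2 T}{-209 + T}$ ($W{\left(T \right)} = 7 + \frac{T + T}{T - 209} = 7 + \frac{2 T}{-209 + T}$)
$\frac{1}{W{\left(303 \right)} - 63250} = \frac{1}{\frac{-1463 + 9 \cdot 303}{-209 + 303} - 63250} = \frac{1}{\frac{-1463 + 2727}{94} - 63250} = \frac{1}{\frac{1}{94} \cdot 1264 - 63250} = \frac{1}{\frac{632}{47} - 63250} = \frac{1}{- \frac{2972118}{47}} = - \frac{47}{2972118}$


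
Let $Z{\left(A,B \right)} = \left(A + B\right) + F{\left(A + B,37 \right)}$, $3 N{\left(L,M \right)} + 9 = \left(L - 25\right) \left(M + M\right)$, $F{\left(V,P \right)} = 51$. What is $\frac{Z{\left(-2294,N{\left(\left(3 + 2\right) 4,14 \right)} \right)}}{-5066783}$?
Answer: $\frac{6878}{15200349} \approx 0.00045249$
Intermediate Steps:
$N{\left(L,M \right)} = -3 + \frac{2 M \left(-25 + L\right)}{3}$ ($N{\left(L,M \right)} = -3 + \frac{\left(L - 25\right) \left(M + M\right)}{3} = -3 + \frac{\left(-25 + L\right) 2 M}{3} = -3 + \frac{2 M \left(-25 + L\right)}{3}$)
$Z{\left(A,B \right)} = 51 + A + B$ ($Z{\left(A,B \right)} = \left(A + B\right) + 51 = 51 + A + B$)
$\frac{Z{\left(-2294,N{\left(\left(3 + 2\right) 4,14 \right)} \right)}}{-5066783} = \frac{51 - 2294 - \left(\frac{709}{3} - \frac{2}{3} \left(3 + 2\right) 4 \cdot 14\right)}{-5066783} = \left(51 - 2294 - \left(\frac{709}{3} - \frac{2}{3} \cdot 5 \cdot 4 \cdot 14\right)\right) \left(- \frac{1}{5066783}\right) = \left(51 - 2294 - \left(\frac{709}{3} - \frac{560}{3}\right)\right) \left(- \frac{1}{5066783}\right) = \left(51 - 2294 - \frac{149}{3}\right) \left(- \frac{1}{5066783}\right) = \left(- \frac{6878}{3}\right) \left(- \frac{1}{5066783}\right) = \frac{6878}{15200349}$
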